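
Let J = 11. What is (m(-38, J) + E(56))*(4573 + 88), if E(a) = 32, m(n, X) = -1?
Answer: 144491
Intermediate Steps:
(m(-38, J) + E(56))*(4573 + 88) = (-1 + 32)*(4573 + 88) = 31*4661 = 144491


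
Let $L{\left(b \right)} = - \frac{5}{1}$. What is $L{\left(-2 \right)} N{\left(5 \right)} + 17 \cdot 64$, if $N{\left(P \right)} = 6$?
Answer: $1058$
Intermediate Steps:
$L{\left(b \right)} = -5$ ($L{\left(b \right)} = \left(-5\right) 1 = -5$)
$L{\left(-2 \right)} N{\left(5 \right)} + 17 \cdot 64 = \left(-5\right) 6 + 17 \cdot 64 = -30 + 1088 = 1058$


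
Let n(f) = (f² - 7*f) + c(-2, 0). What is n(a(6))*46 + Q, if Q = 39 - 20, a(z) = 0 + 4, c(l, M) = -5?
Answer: -763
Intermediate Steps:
a(z) = 4
Q = 19
n(f) = -5 + f² - 7*f (n(f) = (f² - 7*f) - 5 = -5 + f² - 7*f)
n(a(6))*46 + Q = (-5 + 4² - 7*4)*46 + 19 = (-5 + 16 - 28)*46 + 19 = -17*46 + 19 = -782 + 19 = -763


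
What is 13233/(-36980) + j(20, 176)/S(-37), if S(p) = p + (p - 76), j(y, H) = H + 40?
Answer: -332421/184900 ≈ -1.7978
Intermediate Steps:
j(y, H) = 40 + H
S(p) = -76 + 2*p (S(p) = p + (-76 + p) = -76 + 2*p)
13233/(-36980) + j(20, 176)/S(-37) = 13233/(-36980) + (40 + 176)/(-76 + 2*(-37)) = 13233*(-1/36980) + 216/(-76 - 74) = -13233/36980 + 216/(-150) = -13233/36980 + 216*(-1/150) = -13233/36980 - 36/25 = -332421/184900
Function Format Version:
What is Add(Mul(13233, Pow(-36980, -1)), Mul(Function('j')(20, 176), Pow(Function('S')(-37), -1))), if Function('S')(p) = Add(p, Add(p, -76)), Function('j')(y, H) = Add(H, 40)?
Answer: Rational(-332421, 184900) ≈ -1.7978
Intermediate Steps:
Function('j')(y, H) = Add(40, H)
Function('S')(p) = Add(-76, Mul(2, p)) (Function('S')(p) = Add(p, Add(-76, p)) = Add(-76, Mul(2, p)))
Add(Mul(13233, Pow(-36980, -1)), Mul(Function('j')(20, 176), Pow(Function('S')(-37), -1))) = Add(Mul(13233, Pow(-36980, -1)), Mul(Add(40, 176), Pow(Add(-76, Mul(2, -37)), -1))) = Add(Mul(13233, Rational(-1, 36980)), Mul(216, Pow(Add(-76, -74), -1))) = Add(Rational(-13233, 36980), Mul(216, Pow(-150, -1))) = Add(Rational(-13233, 36980), Mul(216, Rational(-1, 150))) = Add(Rational(-13233, 36980), Rational(-36, 25)) = Rational(-332421, 184900)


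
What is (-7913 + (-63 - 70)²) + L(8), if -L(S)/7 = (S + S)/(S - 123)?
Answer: 1124352/115 ≈ 9777.0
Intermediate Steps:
L(S) = -14*S/(-123 + S) (L(S) = -7*(S + S)/(S - 123) = -7*2*S/(-123 + S) = -14*S/(-123 + S))
(-7913 + (-63 - 70)²) + L(8) = (-7913 + (-63 - 70)²) - 14*8/(-123 + 8) = (-7913 + (-133)²) - 14*8/(-115) = (-7913 + 17689) - 14*8*(-1/115) = 9776 + 112/115 = 1124352/115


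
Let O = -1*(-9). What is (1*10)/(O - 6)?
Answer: 10/3 ≈ 3.3333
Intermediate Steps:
O = 9
(1*10)/(O - 6) = (1*10)/(9 - 6) = 10/3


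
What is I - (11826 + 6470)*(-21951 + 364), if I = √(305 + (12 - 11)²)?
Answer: 394955752 + 3*√34 ≈ 3.9496e+8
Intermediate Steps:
I = 3*√34 (I = √(305 + 1²) = √(305 + 1) = √306 = 3*√34 ≈ 17.493)
I - (11826 + 6470)*(-21951 + 364) = 3*√34 - (11826 + 6470)*(-21951 + 364) = 3*√34 - 18296*(-21587) = 3*√34 - 1*(-394955752) = 3*√34 + 394955752 = 394955752 + 3*√34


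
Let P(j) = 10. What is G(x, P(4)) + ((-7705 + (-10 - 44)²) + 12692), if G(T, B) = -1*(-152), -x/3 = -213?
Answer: 8055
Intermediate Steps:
x = 639 (x = -3*(-213) = 639)
G(T, B) = 152
G(x, P(4)) + ((-7705 + (-10 - 44)²) + 12692) = 152 + ((-7705 + (-10 - 44)²) + 12692) = 152 + ((-7705 + (-54)²) + 12692) = 152 + ((-7705 + 2916) + 12692) = 152 + (-4789 + 12692) = 152 + 7903 = 8055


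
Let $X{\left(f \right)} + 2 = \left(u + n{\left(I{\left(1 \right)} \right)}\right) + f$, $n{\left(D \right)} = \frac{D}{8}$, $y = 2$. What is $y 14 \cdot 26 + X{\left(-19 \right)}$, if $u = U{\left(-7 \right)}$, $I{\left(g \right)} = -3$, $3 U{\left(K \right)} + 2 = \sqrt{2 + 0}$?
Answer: $\frac{16943}{24} + \frac{\sqrt{2}}{3} \approx 706.43$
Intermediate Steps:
$U{\left(K \right)} = - \frac{2}{3} + \frac{\sqrt{2}}{3}$ ($U{\left(K \right)} = - \frac{2}{3} + \frac{\sqrt{2 + 0}}{3} = - \frac{2}{3} + \frac{\sqrt{2}}{3}$)
$n{\left(D \right)} = \frac{D}{8}$ ($n{\left(D \right)} = D \frac{1}{8} = \frac{D}{8}$)
$u = - \frac{2}{3} + \frac{\sqrt{2}}{3} \approx -0.19526$
$X{\left(f \right)} = - \frac{73}{24} + f + \frac{\sqrt{2}}{3}$ ($X{\left(f \right)} = -2 + \left(\left(\left(- \frac{2}{3} + \frac{\sqrt{2}}{3}\right) + \frac{1}{8} \left(-3\right)\right) + f\right) = -2 - \left(\frac{25}{24} - f - \frac{\sqrt{2}}{3}\right) = -2 + \left(- \frac{25}{24} + f + \frac{\sqrt{2}}{3}\right) = - \frac{73}{24} + f + \frac{\sqrt{2}}{3}$)
$y 14 \cdot 26 + X{\left(-19 \right)} = 2 \cdot 14 \cdot 26 - \left(\frac{529}{24} - \frac{\sqrt{2}}{3}\right) = 28 \cdot 26 - \left(\frac{529}{24} - \frac{\sqrt{2}}{3}\right) = 728 - \left(\frac{529}{24} - \frac{\sqrt{2}}{3}\right) = \frac{16943}{24} + \frac{\sqrt{2}}{3}$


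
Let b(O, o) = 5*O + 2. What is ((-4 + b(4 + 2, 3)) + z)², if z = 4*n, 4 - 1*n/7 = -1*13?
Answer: 254016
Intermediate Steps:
b(O, o) = 2 + 5*O
n = 119 (n = 28 - (-7)*13 = 28 - 7*(-13) = 28 + 91 = 119)
z = 476 (z = 4*119 = 476)
((-4 + b(4 + 2, 3)) + z)² = ((-4 + (2 + 5*(4 + 2))) + 476)² = ((-4 + (2 + 5*6)) + 476)² = ((-4 + (2 + 30)) + 476)² = ((-4 + 32) + 476)² = (28 + 476)² = 504² = 254016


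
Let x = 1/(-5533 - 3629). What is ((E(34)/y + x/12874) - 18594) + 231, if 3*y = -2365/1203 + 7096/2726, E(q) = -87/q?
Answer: -38494010234935441411/2094906661394004 ≈ -18375.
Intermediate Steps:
x = -1/9162 (x = 1/(-9162) = -1/9162 ≈ -0.00010915)
y = 1044749/4919067 (y = (-2365/1203 + 7096/2726)/3 = (-2365*1/1203 + 7096*(1/2726))/3 = (-2365/1203 + 3548/1363)/3 = (1/3)*(1044749/1639689) = 1044749/4919067 ≈ 0.21239)
((E(34)/y + x/12874) - 18594) + 231 = (((-87/34)/(1044749/4919067) - 1/9162/12874) - 18594) + 231 = ((-87*1/34*(4919067/1044749) - 1/9162*1/12874) - 18594) + 231 = ((-87/34*4919067/1044749 - 1/117951588) - 18594) + 231 = ((-427958829/35521466 - 1/117951588) - 18594) + 231 = (-25239211757345959/2094906661394004 - 18594) + 231 = -38977933673717456335/2094906661394004 + 231 = -38494010234935441411/2094906661394004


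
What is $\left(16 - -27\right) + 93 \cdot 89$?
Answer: $8320$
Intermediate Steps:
$\left(16 - -27\right) + 93 \cdot 89 = \left(16 + 27\right) + 8277 = 43 + 8277 = 8320$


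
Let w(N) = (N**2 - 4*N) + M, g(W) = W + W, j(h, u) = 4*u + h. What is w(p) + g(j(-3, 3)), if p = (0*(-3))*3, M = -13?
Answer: 5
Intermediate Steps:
j(h, u) = h + 4*u
p = 0 (p = 0*3 = 0)
g(W) = 2*W
w(N) = -13 + N**2 - 4*N (w(N) = (N**2 - 4*N) - 13 = -13 + N**2 - 4*N)
w(p) + g(j(-3, 3)) = (-13 + 0**2 - 4*0) + 2*(-3 + 4*3) = (-13 + 0 + 0) + 2*(-3 + 12) = -13 + 2*9 = -13 + 18 = 5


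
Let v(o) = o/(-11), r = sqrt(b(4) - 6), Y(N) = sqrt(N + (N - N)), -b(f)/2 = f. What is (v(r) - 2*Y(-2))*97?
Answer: 97*I*(-sqrt(14) - 22*sqrt(2))/11 ≈ -307.35*I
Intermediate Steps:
b(f) = -2*f
Y(N) = sqrt(N) (Y(N) = sqrt(N + 0) = sqrt(N))
r = I*sqrt(14) (r = sqrt(-2*4 - 6) = sqrt(-8 - 6) = sqrt(-14) = I*sqrt(14) ≈ 3.7417*I)
v(o) = -o/11 (v(o) = o*(-1/11) = -o/11)
(v(r) - 2*Y(-2))*97 = (-I*sqrt(14)/11 - 2*I*sqrt(2))*97 = (-2*I*sqrt(2) - I*sqrt(14)/11)*97 = -194*I*sqrt(2) - 97*I*sqrt(14)/11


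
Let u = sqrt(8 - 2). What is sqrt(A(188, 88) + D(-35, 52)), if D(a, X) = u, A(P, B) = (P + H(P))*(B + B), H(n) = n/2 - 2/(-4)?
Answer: sqrt(49720 + sqrt(6)) ≈ 222.99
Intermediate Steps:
H(n) = 1/2 + n/2 (H(n) = n*(1/2) - 2*(-1/4) = n/2 + 1/2 = 1/2 + n/2)
A(P, B) = 2*B*(1/2 + 3*P/2) (A(P, B) = (P + (1/2 + P/2))*(B + B) = (1/2 + 3*P/2)*(2*B) = 2*B*(1/2 + 3*P/2))
u = sqrt(6) ≈ 2.4495
D(a, X) = sqrt(6)
sqrt(A(188, 88) + D(-35, 52)) = sqrt(88*(1 + 3*188) + sqrt(6)) = sqrt(88*(1 + 564) + sqrt(6)) = sqrt(88*565 + sqrt(6)) = sqrt(49720 + sqrt(6))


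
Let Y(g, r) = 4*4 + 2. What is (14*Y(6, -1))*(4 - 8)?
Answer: -1008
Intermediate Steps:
Y(g, r) = 18 (Y(g, r) = 16 + 2 = 18)
(14*Y(6, -1))*(4 - 8) = (14*18)*(4 - 8) = 252*(-4) = -1008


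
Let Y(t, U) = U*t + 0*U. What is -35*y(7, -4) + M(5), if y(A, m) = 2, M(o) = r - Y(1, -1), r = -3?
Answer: -72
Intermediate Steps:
Y(t, U) = U*t (Y(t, U) = U*t + 0 = U*t)
M(o) = -2 (M(o) = -3 - (-1) = -3 - 1*(-1) = -3 + 1 = -2)
-35*y(7, -4) + M(5) = -35*2 - 2 = -70 - 2 = -72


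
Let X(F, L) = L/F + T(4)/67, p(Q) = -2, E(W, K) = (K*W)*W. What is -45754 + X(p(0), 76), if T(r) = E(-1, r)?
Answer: -3068060/67 ≈ -45792.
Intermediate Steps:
E(W, K) = K*W²
T(r) = r (T(r) = r*(-1)² = r*1 = r)
X(F, L) = 4/67 + L/F (X(F, L) = L/F + 4/67 = 4/67 + L/F)
-45754 + X(p(0), 76) = -45754 + (4/67 + 76/(-2)) = -45754 + (4/67 + 76*(-½)) = -45754 + (4/67 - 38) = -45754 - 2542/67 = -3068060/67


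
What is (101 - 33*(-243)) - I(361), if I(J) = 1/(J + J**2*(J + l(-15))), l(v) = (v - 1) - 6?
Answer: 358734941599/44179180 ≈ 8120.0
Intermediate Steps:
l(v) = -7 + v (l(v) = (-1 + v) - 6 = -7 + v)
I(J) = 1/(J + J**2*(-22 + J)) (I(J) = 1/(J + J**2*(J + (-7 - 15))) = 1/(J + J**2*(J - 22)) = 1/(J + J**2*(-22 + J)))
(101 - 33*(-243)) - I(361) = (101 - 33*(-243)) - 1/(361*(1 + 361**2 - 22*361)) = (101 + 8019) - 1/(361*(1 + 130321 - 7942)) = 8120 - 1/(361*122380) = 8120 - 1*1/44179180 = 8120 - 1/44179180 = 358734941599/44179180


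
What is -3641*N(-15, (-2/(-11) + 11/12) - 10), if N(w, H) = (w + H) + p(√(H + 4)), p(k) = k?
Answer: 1044305/12 - 331*I*√21351/6 ≈ 87025.0 - 8060.9*I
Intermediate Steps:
N(w, H) = H + w + √(4 + H) (N(w, H) = (w + H) + √(H + 4) = (H + w) + √(4 + H) = H + w + √(4 + H))
-3641*N(-15, (-2/(-11) + 11/12) - 10) = -3641*(((-2/(-11) + 11/12) - 10) - 15 + √(4 + ((-2/(-11) + 11/12) - 10))) = -3641*(((-2*(-1/11) + 11*(1/12)) - 10) - 15 + √(4 + ((-2*(-1/11) + 11*(1/12)) - 10))) = -3641*(((2/11 + 11/12) - 10) - 15 + √(4 + ((2/11 + 11/12) - 10))) = -3641*((145/132 - 10) - 15 + √(4 + (145/132 - 10))) = -3641*(-1175/132 - 15 + √(4 - 1175/132)) = -3641*(-1175/132 - 15 + √(-647/132)) = -3641*(-1175/132 - 15 + I*√21351/66) = -3641*(-3155/132 + I*√21351/66) = 1044305/12 - 331*I*√21351/6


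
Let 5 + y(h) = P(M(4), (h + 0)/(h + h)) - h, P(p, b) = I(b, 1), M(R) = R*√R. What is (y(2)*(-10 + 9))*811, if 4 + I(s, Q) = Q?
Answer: 8110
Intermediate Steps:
I(s, Q) = -4 + Q
M(R) = R^(3/2)
P(p, b) = -3 (P(p, b) = -4 + 1 = -3)
y(h) = -8 - h (y(h) = -5 + (-3 - h) = -8 - h)
(y(2)*(-10 + 9))*811 = ((-8 - 1*2)*(-10 + 9))*811 = ((-8 - 2)*(-1))*811 = -10*(-1)*811 = 10*811 = 8110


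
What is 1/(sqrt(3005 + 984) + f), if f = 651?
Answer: 651/419812 - sqrt(3989)/419812 ≈ 0.0014002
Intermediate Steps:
1/(sqrt(3005 + 984) + f) = 1/(sqrt(3005 + 984) + 651) = 1/(sqrt(3989) + 651) = 1/(651 + sqrt(3989))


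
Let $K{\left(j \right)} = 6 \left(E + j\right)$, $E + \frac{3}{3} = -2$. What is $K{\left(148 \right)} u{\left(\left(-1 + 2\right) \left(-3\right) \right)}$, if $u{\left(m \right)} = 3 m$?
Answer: $-7830$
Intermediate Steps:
$E = -3$ ($E = -1 - 2 = -3$)
$K{\left(j \right)} = -18 + 6 j$ ($K{\left(j \right)} = 6 \left(-3 + j\right) = -18 + 6 j$)
$K{\left(148 \right)} u{\left(\left(-1 + 2\right) \left(-3\right) \right)} = \left(-18 + 6 \cdot 148\right) 3 \left(-1 + 2\right) \left(-3\right) = \left(-18 + 888\right) 3 \cdot 1 \left(-3\right) = 870 \cdot 3 \left(-3\right) = 870 \left(-9\right) = -7830$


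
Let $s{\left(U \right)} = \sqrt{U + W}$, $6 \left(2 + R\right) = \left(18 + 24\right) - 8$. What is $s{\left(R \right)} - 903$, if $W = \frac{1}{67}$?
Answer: $-903 + \frac{2 \sqrt{37185}}{201} \approx -901.08$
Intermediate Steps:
$W = \frac{1}{67} \approx 0.014925$
$R = \frac{11}{3}$ ($R = -2 + \frac{\left(18 + 24\right) - 8}{6} = -2 + \frac{42 - 8}{6} = -2 + \frac{1}{6} \cdot 34 = -2 + \frac{17}{3} = \frac{11}{3} \approx 3.6667$)
$s{\left(U \right)} = \sqrt{\frac{1}{67} + U}$ ($s{\left(U \right)} = \sqrt{U + \frac{1}{67}} = \sqrt{\frac{1}{67} + U}$)
$s{\left(R \right)} - 903 = \frac{\sqrt{67 + 4489 \cdot \frac{11}{3}}}{67} - 903 = \frac{\sqrt{67 + \frac{49379}{3}}}{67} - 903 = \frac{\sqrt{\frac{49580}{3}}}{67} - 903 = \frac{\frac{2}{3} \sqrt{37185}}{67} - 903 = \frac{2 \sqrt{37185}}{201} - 903 = -903 + \frac{2 \sqrt{37185}}{201}$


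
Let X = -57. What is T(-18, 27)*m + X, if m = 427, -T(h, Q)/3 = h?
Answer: 23001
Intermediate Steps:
T(h, Q) = -3*h
T(-18, 27)*m + X = -3*(-18)*427 - 57 = 54*427 - 57 = 23058 - 57 = 23001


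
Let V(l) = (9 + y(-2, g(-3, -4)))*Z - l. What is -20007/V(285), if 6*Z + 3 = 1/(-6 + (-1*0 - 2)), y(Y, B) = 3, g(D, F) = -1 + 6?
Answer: 80028/1165 ≈ 68.694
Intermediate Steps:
g(D, F) = 5
Z = -25/48 (Z = -1/2 + 1/(6*(-6 + (-1*0 - 2))) = -1/2 + 1/(6*(-6 + (0 - 2))) = -1/2 + 1/(6*(-6 - 2)) = -1/2 + (1/6)/(-8) = -1/2 + (1/6)*(-1/8) = -1/2 - 1/48 = -25/48 ≈ -0.52083)
V(l) = -25/4 - l (V(l) = (9 + 3)*(-25/48) - l = 12*(-25/48) - l = -25/4 - l)
-20007/V(285) = -20007/(-25/4 - 1*285) = -20007/(-25/4 - 285) = -20007/(-1165/4) = -20007*(-4/1165) = 80028/1165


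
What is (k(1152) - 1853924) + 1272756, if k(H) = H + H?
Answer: -578864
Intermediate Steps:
k(H) = 2*H
(k(1152) - 1853924) + 1272756 = (2*1152 - 1853924) + 1272756 = (2304 - 1853924) + 1272756 = -1851620 + 1272756 = -578864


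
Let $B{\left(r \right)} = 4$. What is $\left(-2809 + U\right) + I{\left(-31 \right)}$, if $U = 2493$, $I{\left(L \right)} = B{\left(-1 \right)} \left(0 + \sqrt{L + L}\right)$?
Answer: $-316 + 4 i \sqrt{62} \approx -316.0 + 31.496 i$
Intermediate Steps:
$I{\left(L \right)} = 4 \sqrt{2} \sqrt{L}$ ($I{\left(L \right)} = 4 \left(0 + \sqrt{L + L}\right) = 4 \left(0 + \sqrt{2 L}\right) = 4 \left(0 + \sqrt{2} \sqrt{L}\right) = 4 \sqrt{2} \sqrt{L}$)
$\left(-2809 + U\right) + I{\left(-31 \right)} = \left(-2809 + 2493\right) + 4 \sqrt{2} \sqrt{-31} = -316 + 4 \sqrt{2} i \sqrt{31} = -316 + 4 i \sqrt{62}$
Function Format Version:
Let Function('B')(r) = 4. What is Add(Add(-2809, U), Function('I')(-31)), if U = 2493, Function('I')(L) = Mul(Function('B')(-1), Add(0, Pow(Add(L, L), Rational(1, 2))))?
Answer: Add(-316, Mul(4, I, Pow(62, Rational(1, 2)))) ≈ Add(-316.00, Mul(31.496, I))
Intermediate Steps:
Function('I')(L) = Mul(4, Pow(2, Rational(1, 2)), Pow(L, Rational(1, 2))) (Function('I')(L) = Mul(4, Add(0, Pow(Add(L, L), Rational(1, 2)))) = Mul(4, Add(0, Pow(Mul(2, L), Rational(1, 2)))) = Mul(4, Add(0, Mul(Pow(2, Rational(1, 2)), Pow(L, Rational(1, 2))))) = Mul(4, Mul(Pow(2, Rational(1, 2)), Pow(L, Rational(1, 2)))) = Mul(4, Pow(2, Rational(1, 2)), Pow(L, Rational(1, 2))))
Add(Add(-2809, U), Function('I')(-31)) = Add(Add(-2809, 2493), Mul(4, Pow(2, Rational(1, 2)), Pow(-31, Rational(1, 2)))) = Add(-316, Mul(4, Pow(2, Rational(1, 2)), Mul(I, Pow(31, Rational(1, 2))))) = Add(-316, Mul(4, I, Pow(62, Rational(1, 2))))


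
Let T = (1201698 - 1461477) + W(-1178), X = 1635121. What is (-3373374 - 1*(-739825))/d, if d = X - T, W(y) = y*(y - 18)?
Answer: -2633549/486012 ≈ -5.4187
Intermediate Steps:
W(y) = y*(-18 + y)
T = 1149109 (T = (1201698 - 1461477) - 1178*(-18 - 1178) = -259779 - 1178*(-1196) = -259779 + 1408888 = 1149109)
d = 486012 (d = 1635121 - 1*1149109 = 1635121 - 1149109 = 486012)
(-3373374 - 1*(-739825))/d = (-3373374 - 1*(-739825))/486012 = (-3373374 + 739825)*(1/486012) = -2633549*1/486012 = -2633549/486012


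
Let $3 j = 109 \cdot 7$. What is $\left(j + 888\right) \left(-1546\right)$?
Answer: $- \frac{5298142}{3} \approx -1.766 \cdot 10^{6}$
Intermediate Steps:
$j = \frac{763}{3}$ ($j = \frac{109 \cdot 7}{3} = \frac{1}{3} \cdot 763 = \frac{763}{3} \approx 254.33$)
$\left(j + 888\right) \left(-1546\right) = \left(\frac{763}{3} + 888\right) \left(-1546\right) = \frac{3427}{3} \left(-1546\right) = - \frac{5298142}{3}$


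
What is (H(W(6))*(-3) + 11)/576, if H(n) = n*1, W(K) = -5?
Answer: 13/288 ≈ 0.045139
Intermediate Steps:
H(n) = n
(H(W(6))*(-3) + 11)/576 = (-5*(-3) + 11)/576 = (15 + 11)*(1/576) = 26*(1/576) = 13/288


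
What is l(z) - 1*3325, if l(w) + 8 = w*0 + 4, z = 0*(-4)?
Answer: -3329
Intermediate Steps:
z = 0
l(w) = -4 (l(w) = -8 + (w*0 + 4) = -8 + (0 + 4) = -8 + 4 = -4)
l(z) - 1*3325 = -4 - 1*3325 = -4 - 3325 = -3329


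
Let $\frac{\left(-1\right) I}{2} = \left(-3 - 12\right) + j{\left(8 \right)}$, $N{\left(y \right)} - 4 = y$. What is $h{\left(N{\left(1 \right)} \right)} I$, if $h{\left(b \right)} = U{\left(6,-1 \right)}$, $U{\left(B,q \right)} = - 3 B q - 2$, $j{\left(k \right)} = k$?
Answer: $224$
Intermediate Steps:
$N{\left(y \right)} = 4 + y$
$U{\left(B,q \right)} = -2 - 3 B q$ ($U{\left(B,q \right)} = - 3 B q - 2 = -2 - 3 B q$)
$h{\left(b \right)} = 16$ ($h{\left(b \right)} = -2 - 18 \left(-1\right) = -2 + 18 = 16$)
$I = 14$ ($I = - 2 \left(\left(-3 - 12\right) + 8\right) = - 2 \left(-15 + 8\right) = \left(-2\right) \left(-7\right) = 14$)
$h{\left(N{\left(1 \right)} \right)} I = 16 \cdot 14 = 224$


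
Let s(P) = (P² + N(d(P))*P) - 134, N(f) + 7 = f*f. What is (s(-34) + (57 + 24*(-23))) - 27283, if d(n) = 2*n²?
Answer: -181768214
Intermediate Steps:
N(f) = -7 + f² (N(f) = -7 + f*f = -7 + f²)
s(P) = -134 + P² + P*(-7 + 4*P⁴) (s(P) = (P² + (-7 + (2*P²)²)*P) - 134 = (P² + (-7 + 4*P⁴)*P) - 134 = (P² + P*(-7 + 4*P⁴)) - 134 = -134 + P² + P*(-7 + 4*P⁴))
(s(-34) + (57 + 24*(-23))) - 27283 = ((-134 + (-34)² - 34*(-7 + 4*(-34)⁴)) + (57 + 24*(-23))) - 27283 = ((-134 + 1156 - 34*(-7 + 4*1336336)) + (57 - 552)) - 27283 = ((-134 + 1156 - 34*(-7 + 5345344)) - 495) - 27283 = ((-134 + 1156 - 34*5345337) - 495) - 27283 = ((-134 + 1156 - 181741458) - 495) - 27283 = (-181740436 - 495) - 27283 = -181740931 - 27283 = -181768214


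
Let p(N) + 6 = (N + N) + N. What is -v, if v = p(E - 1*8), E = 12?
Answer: -6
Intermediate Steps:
p(N) = -6 + 3*N (p(N) = -6 + ((N + N) + N) = -6 + (2*N + N) = -6 + 3*N)
v = 6 (v = -6 + 3*(12 - 1*8) = -6 + 3*(12 - 8) = -6 + 3*4 = -6 + 12 = 6)
-v = -1*6 = -6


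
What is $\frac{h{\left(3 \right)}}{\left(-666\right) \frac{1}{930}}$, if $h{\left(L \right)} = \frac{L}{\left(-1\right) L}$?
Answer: $\frac{155}{111} \approx 1.3964$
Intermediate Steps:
$h{\left(L \right)} = -1$ ($h{\left(L \right)} = L \left(- \frac{1}{L}\right) = -1$)
$\frac{h{\left(3 \right)}}{\left(-666\right) \frac{1}{930}} = - \frac{1}{\left(-666\right) \frac{1}{930}} = - \frac{1}{- \frac{111}{155}} = \left(-1\right) \left(- \frac{155}{111}\right) = \frac{155}{111}$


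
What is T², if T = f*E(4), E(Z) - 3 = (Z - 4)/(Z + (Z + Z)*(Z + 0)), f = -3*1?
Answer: 81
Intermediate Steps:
f = -3
E(Z) = 3 + (-4 + Z)/(Z + 2*Z²) (E(Z) = 3 + (Z - 4)/(Z + (Z + Z)*(Z + 0)) = 3 + (-4 + Z)/(Z + (2*Z)*Z) = 3 + (-4 + Z)/(Z + 2*Z²))
T = -9 (T = -6*(-2 + 2*4 + 3*4²)/(4*(1 + 2*4)) = -6*(-2 + 8 + 3*16)/(4*(1 + 8)) = -6*(-2 + 8 + 48)/(4*9) = -6*54/(4*9) = -3*3 = -9)
T² = (-9)² = 81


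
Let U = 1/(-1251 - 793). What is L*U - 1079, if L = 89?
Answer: -2205565/2044 ≈ -1079.0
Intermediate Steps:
U = -1/2044 (U = 1/(-2044) = -1/2044 ≈ -0.00048924)
L*U - 1079 = 89*(-1/2044) - 1079 = -89/2044 - 1079 = -2205565/2044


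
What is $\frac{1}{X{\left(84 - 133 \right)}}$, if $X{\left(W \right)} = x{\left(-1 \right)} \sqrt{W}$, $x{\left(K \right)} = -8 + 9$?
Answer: $- \frac{i}{7} \approx - 0.14286 i$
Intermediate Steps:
$x{\left(K \right)} = 1$
$X{\left(W \right)} = \sqrt{W}$ ($X{\left(W \right)} = 1 \sqrt{W} = \sqrt{W}$)
$\frac{1}{X{\left(84 - 133 \right)}} = \frac{1}{\sqrt{84 - 133}} = \frac{1}{\sqrt{-49}} = \frac{1}{7 i} = - \frac{i}{7}$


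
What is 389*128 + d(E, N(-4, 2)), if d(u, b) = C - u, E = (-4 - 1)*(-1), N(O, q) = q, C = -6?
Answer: 49781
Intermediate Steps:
E = 5 (E = -5*(-1) = 5)
d(u, b) = -6 - u
389*128 + d(E, N(-4, 2)) = 389*128 + (-6 - 1*5) = 49792 + (-6 - 5) = 49792 - 11 = 49781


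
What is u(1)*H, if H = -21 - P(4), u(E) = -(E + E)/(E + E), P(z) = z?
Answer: 25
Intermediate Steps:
u(E) = -1 (u(E) = -2*E/(2*E) = -2*E*1/(2*E) = -1*1 = -1)
H = -25 (H = -21 - 1*4 = -21 - 4 = -25)
u(1)*H = -1*(-25) = 25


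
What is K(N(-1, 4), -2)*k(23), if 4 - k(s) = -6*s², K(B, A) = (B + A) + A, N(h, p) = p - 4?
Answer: -12712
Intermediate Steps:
N(h, p) = -4 + p
K(B, A) = B + 2*A (K(B, A) = (A + B) + A = B + 2*A)
k(s) = 4 + 6*s² (k(s) = 4 - (-6)*s² = 4 + 6*s²)
K(N(-1, 4), -2)*k(23) = ((-4 + 4) + 2*(-2))*(4 + 6*23²) = (0 - 4)*(4 + 6*529) = -4*(4 + 3174) = -4*3178 = -12712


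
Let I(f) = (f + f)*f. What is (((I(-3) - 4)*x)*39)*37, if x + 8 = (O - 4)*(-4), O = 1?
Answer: 80808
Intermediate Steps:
I(f) = 2*f**2 (I(f) = (2*f)*f = 2*f**2)
x = 4 (x = -8 + (1 - 4)*(-4) = -8 - 3*(-4) = -8 + 12 = 4)
(((I(-3) - 4)*x)*39)*37 = (((2*(-3)**2 - 4)*4)*39)*37 = (((2*9 - 4)*4)*39)*37 = (((18 - 4)*4)*39)*37 = ((14*4)*39)*37 = (56*39)*37 = 2184*37 = 80808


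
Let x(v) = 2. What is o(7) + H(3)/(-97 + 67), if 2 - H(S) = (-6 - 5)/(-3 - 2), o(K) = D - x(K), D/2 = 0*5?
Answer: -299/150 ≈ -1.9933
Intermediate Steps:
D = 0 (D = 2*(0*5) = 2*0 = 0)
o(K) = -2 (o(K) = 0 - 1*2 = 0 - 2 = -2)
H(S) = -⅕ (H(S) = 2 - (-6 - 5)/(-3 - 2) = 2 - (-11)/(-5) = 2 - (-11)*(-1)/5 = 2 - 1*11/5 = 2 - 11/5 = -⅕)
o(7) + H(3)/(-97 + 67) = -2 - 1/(5*(-97 + 67)) = -2 - ⅕/(-30) = -2 - ⅕*(-1/30) = -2 + 1/150 = -299/150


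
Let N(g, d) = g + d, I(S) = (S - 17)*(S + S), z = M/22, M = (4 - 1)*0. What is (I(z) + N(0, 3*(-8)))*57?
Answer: -1368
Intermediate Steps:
M = 0 (M = 3*0 = 0)
z = 0 (z = 0/22 = 0*(1/22) = 0)
I(S) = 2*S*(-17 + S) (I(S) = (-17 + S)*(2*S) = 2*S*(-17 + S))
N(g, d) = d + g
(I(z) + N(0, 3*(-8)))*57 = (2*0*(-17 + 0) + (3*(-8) + 0))*57 = (2*0*(-17) + (-24 + 0))*57 = (0 - 24)*57 = -24*57 = -1368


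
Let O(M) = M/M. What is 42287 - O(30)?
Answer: 42286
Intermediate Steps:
O(M) = 1
42287 - O(30) = 42287 - 1*1 = 42287 - 1 = 42286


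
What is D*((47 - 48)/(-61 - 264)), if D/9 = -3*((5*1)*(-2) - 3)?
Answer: 27/25 ≈ 1.0800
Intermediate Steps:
D = 351 (D = 9*(-3*((5*1)*(-2) - 3)) = 9*(-3*(5*(-2) - 3)) = 9*(-3*(-10 - 3)) = 9*(-3*(-13)) = 9*39 = 351)
D*((47 - 48)/(-61 - 264)) = 351*((47 - 48)/(-61 - 264)) = 351*(-1/(-325)) = 351*(-1*(-1/325)) = 351*(1/325) = 27/25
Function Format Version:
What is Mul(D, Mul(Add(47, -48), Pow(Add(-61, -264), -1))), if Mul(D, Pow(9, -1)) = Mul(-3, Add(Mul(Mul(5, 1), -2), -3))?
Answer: Rational(27, 25) ≈ 1.0800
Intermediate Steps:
D = 351 (D = Mul(9, Mul(-3, Add(Mul(Mul(5, 1), -2), -3))) = Mul(9, Mul(-3, Add(Mul(5, -2), -3))) = Mul(9, Mul(-3, Add(-10, -3))) = Mul(9, Mul(-3, -13)) = Mul(9, 39) = 351)
Mul(D, Mul(Add(47, -48), Pow(Add(-61, -264), -1))) = Mul(351, Mul(Add(47, -48), Pow(Add(-61, -264), -1))) = Mul(351, Mul(-1, Pow(-325, -1))) = Mul(351, Mul(-1, Rational(-1, 325))) = Mul(351, Rational(1, 325)) = Rational(27, 25)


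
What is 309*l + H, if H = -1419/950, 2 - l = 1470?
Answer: -430932819/950 ≈ -4.5361e+5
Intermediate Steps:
l = -1468 (l = 2 - 1*1470 = 2 - 1470 = -1468)
H = -1419/950 (H = -1419*1/950 = -1419/950 ≈ -1.4937)
309*l + H = 309*(-1468) - 1419/950 = -453612 - 1419/950 = -430932819/950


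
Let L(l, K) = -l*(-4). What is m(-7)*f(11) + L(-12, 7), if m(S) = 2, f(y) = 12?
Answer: -24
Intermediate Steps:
L(l, K) = 4*l
m(-7)*f(11) + L(-12, 7) = 2*12 + 4*(-12) = 24 - 48 = -24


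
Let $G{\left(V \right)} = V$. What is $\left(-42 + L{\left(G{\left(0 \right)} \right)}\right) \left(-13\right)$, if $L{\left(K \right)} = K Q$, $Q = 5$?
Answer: $546$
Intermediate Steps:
$L{\left(K \right)} = 5 K$ ($L{\left(K \right)} = K 5 = 5 K$)
$\left(-42 + L{\left(G{\left(0 \right)} \right)}\right) \left(-13\right) = \left(-42 + 5 \cdot 0\right) \left(-13\right) = \left(-42 + 0\right) \left(-13\right) = \left(-42\right) \left(-13\right) = 546$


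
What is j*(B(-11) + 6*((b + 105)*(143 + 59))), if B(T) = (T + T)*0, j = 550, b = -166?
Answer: -40662600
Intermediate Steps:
B(T) = 0 (B(T) = (2*T)*0 = 0)
j*(B(-11) + 6*((b + 105)*(143 + 59))) = 550*(0 + 6*((-166 + 105)*(143 + 59))) = 550*(0 + 6*(-61*202)) = 550*(0 + 6*(-12322)) = 550*(0 - 73932) = 550*(-73932) = -40662600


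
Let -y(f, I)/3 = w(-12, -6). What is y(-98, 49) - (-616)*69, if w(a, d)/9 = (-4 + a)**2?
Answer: 35592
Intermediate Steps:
w(a, d) = 9*(-4 + a)**2
y(f, I) = -6912 (y(f, I) = -27*(-4 - 12)**2 = -27*(-16)**2 = -27*256 = -3*2304 = -6912)
y(-98, 49) - (-616)*69 = -6912 - (-616)*69 = -6912 - 1*(-42504) = -6912 + 42504 = 35592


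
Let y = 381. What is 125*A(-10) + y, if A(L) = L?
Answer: -869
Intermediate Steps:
125*A(-10) + y = 125*(-10) + 381 = -1250 + 381 = -869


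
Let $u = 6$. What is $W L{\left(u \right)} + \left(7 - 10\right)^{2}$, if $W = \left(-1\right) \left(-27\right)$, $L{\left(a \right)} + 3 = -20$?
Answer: $-612$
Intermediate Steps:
$L{\left(a \right)} = -23$ ($L{\left(a \right)} = -3 - 20 = -23$)
$W = 27$
$W L{\left(u \right)} + \left(7 - 10\right)^{2} = 27 \left(-23\right) + \left(7 - 10\right)^{2} = -621 + \left(-3\right)^{2} = -621 + 9 = -612$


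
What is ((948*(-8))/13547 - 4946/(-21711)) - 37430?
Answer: -11008968716072/294118917 ≈ -37430.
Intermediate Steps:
((948*(-8))/13547 - 4946/(-21711)) - 37430 = (-7584*1/13547 - 4946*(-1/21711)) - 37430 = (-7584/13547 + 4946/21711) - 37430 = -97652762/294118917 - 37430 = -11008968716072/294118917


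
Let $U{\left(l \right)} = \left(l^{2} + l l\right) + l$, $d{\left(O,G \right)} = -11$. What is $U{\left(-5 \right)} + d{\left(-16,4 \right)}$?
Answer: $34$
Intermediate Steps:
$U{\left(l \right)} = l + 2 l^{2}$ ($U{\left(l \right)} = \left(l^{2} + l^{2}\right) + l = 2 l^{2} + l = l + 2 l^{2}$)
$U{\left(-5 \right)} + d{\left(-16,4 \right)} = - 5 \left(1 + 2 \left(-5\right)\right) - 11 = - 5 \left(1 - 10\right) - 11 = \left(-5\right) \left(-9\right) - 11 = 45 - 11 = 34$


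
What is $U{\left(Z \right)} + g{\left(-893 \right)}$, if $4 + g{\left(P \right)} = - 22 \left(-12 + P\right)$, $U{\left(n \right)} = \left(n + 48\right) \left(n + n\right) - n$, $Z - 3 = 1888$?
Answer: $7351313$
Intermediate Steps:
$Z = 1891$ ($Z = 3 + 1888 = 1891$)
$U{\left(n \right)} = - n + 2 n \left(48 + n\right)$ ($U{\left(n \right)} = \left(48 + n\right) 2 n - n = 2 n \left(48 + n\right) - n = - n + 2 n \left(48 + n\right)$)
$g{\left(P \right)} = 260 - 22 P$ ($g{\left(P \right)} = -4 - 22 \left(-12 + P\right) = -4 - \left(-264 + 22 P\right) = 260 - 22 P$)
$U{\left(Z \right)} + g{\left(-893 \right)} = 1891 \left(95 + 2 \cdot 1891\right) + \left(260 - -19646\right) = 1891 \left(95 + 3782\right) + \left(260 + 19646\right) = 1891 \cdot 3877 + 19906 = 7331407 + 19906 = 7351313$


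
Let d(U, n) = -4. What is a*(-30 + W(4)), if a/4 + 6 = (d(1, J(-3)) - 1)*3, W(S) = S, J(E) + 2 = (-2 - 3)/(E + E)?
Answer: 2184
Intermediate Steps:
J(E) = -2 - 5/(2*E) (J(E) = -2 + (-2 - 3)/(E + E) = -2 - 5*1/(2*E) = -2 - 5/(2*E))
a = -84 (a = -24 + 4*((-4 - 1)*3) = -24 + 4*(-5*3) = -24 + 4*(-15) = -24 - 60 = -84)
a*(-30 + W(4)) = -84*(-30 + 4) = -84*(-26) = 2184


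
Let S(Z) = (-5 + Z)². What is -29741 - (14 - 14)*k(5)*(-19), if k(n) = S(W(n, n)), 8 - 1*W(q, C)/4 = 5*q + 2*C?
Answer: -29741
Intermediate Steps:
W(q, C) = 32 - 20*q - 8*C (W(q, C) = 32 - 4*(5*q + 2*C) = 32 - 4*(2*C + 5*q) = 32 + (-20*q - 8*C) = 32 - 20*q - 8*C)
k(n) = (27 - 28*n)² (k(n) = (-5 + (32 - 20*n - 8*n))² = (-5 + (32 - 28*n))² = (27 - 28*n)²)
-29741 - (14 - 14)*k(5)*(-19) = -29741 - (14 - 14)*(-27 + 28*5)²*(-19) = -29741 - 0*(-27 + 140)²*(-19) = -29741 - 0*113²*(-19) = -29741 - 0*12769*(-19) = -29741 - 0*(-19) = -29741 - 1*0 = -29741 + 0 = -29741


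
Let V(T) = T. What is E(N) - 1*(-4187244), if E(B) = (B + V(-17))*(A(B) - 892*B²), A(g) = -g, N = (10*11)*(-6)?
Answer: 263055610824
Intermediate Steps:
N = -660 (N = 110*(-6) = -660)
E(B) = (-17 + B)*(-B - 892*B²) (E(B) = (B - 17)*(-B - 892*B²) = (-17 + B)*(-B - 892*B²))
E(N) - 1*(-4187244) = -660*(17 - 892*(-660)² + 15163*(-660)) - 1*(-4187244) = -660*(17 - 892*435600 - 10007580) + 4187244 = -660*(17 - 388555200 - 10007580) + 4187244 = -660*(-398562763) + 4187244 = 263051423580 + 4187244 = 263055610824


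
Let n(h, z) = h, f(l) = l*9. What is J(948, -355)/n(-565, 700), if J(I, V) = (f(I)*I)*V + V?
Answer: 574271927/113 ≈ 5.0820e+6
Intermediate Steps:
f(l) = 9*l
J(I, V) = V + 9*V*I**2 (J(I, V) = ((9*I)*I)*V + V = (9*I**2)*V + V = 9*V*I**2 + V = V + 9*V*I**2)
J(948, -355)/n(-565, 700) = -355*(1 + 9*948**2)/(-565) = -355*(1 + 9*898704)*(-1/565) = -355*(1 + 8088336)*(-1/565) = -355*8088337*(-1/565) = -2871359635*(-1/565) = 574271927/113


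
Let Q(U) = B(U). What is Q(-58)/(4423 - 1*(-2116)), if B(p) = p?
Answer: -58/6539 ≈ -0.0088699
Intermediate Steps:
Q(U) = U
Q(-58)/(4423 - 1*(-2116)) = -58/(4423 - 1*(-2116)) = -58/(4423 + 2116) = -58/6539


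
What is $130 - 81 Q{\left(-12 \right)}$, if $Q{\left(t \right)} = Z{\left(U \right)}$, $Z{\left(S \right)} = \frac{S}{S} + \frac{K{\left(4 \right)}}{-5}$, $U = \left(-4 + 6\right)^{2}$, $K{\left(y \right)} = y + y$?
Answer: $\frac{893}{5} \approx 178.6$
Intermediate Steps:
$K{\left(y \right)} = 2 y$
$U = 4$ ($U = 2^{2} = 4$)
$Z{\left(S \right)} = - \frac{3}{5}$ ($Z{\left(S \right)} = \frac{S}{S} + \frac{2 \cdot 4}{-5} = 1 + 8 \left(- \frac{1}{5}\right) = 1 - \frac{8}{5} = - \frac{3}{5}$)
$Q{\left(t \right)} = - \frac{3}{5}$
$130 - 81 Q{\left(-12 \right)} = 130 - - \frac{243}{5} = 130 + \frac{243}{5} = \frac{893}{5}$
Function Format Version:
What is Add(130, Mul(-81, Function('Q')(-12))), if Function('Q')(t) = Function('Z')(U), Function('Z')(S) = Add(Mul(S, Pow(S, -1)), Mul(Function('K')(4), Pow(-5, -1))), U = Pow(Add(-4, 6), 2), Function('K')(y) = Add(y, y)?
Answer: Rational(893, 5) ≈ 178.60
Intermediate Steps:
Function('K')(y) = Mul(2, y)
U = 4 (U = Pow(2, 2) = 4)
Function('Z')(S) = Rational(-3, 5) (Function('Z')(S) = Add(Mul(S, Pow(S, -1)), Mul(Mul(2, 4), Pow(-5, -1))) = Add(1, Mul(8, Rational(-1, 5))) = Add(1, Rational(-8, 5)) = Rational(-3, 5))
Function('Q')(t) = Rational(-3, 5)
Add(130, Mul(-81, Function('Q')(-12))) = Add(130, Mul(-81, Rational(-3, 5))) = Add(130, Rational(243, 5)) = Rational(893, 5)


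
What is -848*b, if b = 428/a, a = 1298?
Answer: -181472/649 ≈ -279.62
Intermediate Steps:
b = 214/649 (b = 428/1298 = 428*(1/1298) = 214/649 ≈ 0.32974)
-848*b = -848*214/649 = -181472/649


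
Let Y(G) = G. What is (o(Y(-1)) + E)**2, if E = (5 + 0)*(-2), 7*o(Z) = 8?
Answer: 3844/49 ≈ 78.449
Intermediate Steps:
o(Z) = 8/7 (o(Z) = (1/7)*8 = 8/7)
E = -10 (E = 5*(-2) = -10)
(o(Y(-1)) + E)**2 = (8/7 - 10)**2 = (-62/7)**2 = 3844/49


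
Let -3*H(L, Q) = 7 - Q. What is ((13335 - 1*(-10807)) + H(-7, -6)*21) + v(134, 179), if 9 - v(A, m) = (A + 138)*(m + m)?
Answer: -73316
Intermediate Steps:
H(L, Q) = -7/3 + Q/3 (H(L, Q) = -(7 - Q)/3 = -7/3 + Q/3)
v(A, m) = 9 - 2*m*(138 + A) (v(A, m) = 9 - (A + 138)*(m + m) = 9 - (138 + A)*2*m = 9 - 2*m*(138 + A))
((13335 - 1*(-10807)) + H(-7, -6)*21) + v(134, 179) = ((13335 - 1*(-10807)) + (-7/3 + (⅓)*(-6))*21) + (9 - 276*179 - 2*134*179) = ((13335 + 10807) + (-7/3 - 2)*21) + (9 - 49404 - 47972) = (24142 - 13/3*21) - 97367 = (24142 - 91) - 97367 = 24051 - 97367 = -73316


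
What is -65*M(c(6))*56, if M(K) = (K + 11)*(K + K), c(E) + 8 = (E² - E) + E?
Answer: -7949760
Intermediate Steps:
c(E) = -8 + E² (c(E) = -8 + ((E² - E) + E) = -8 + E²)
M(K) = 2*K*(11 + K) (M(K) = (11 + K)*(2*K) = 2*K*(11 + K))
-65*M(c(6))*56 = -130*(-8 + 6²)*(11 + (-8 + 6²))*56 = -130*(-8 + 36)*(11 + (-8 + 36))*56 = -130*28*(11 + 28)*56 = -130*28*39*56 = -65*2184*56 = -141960*56 = -7949760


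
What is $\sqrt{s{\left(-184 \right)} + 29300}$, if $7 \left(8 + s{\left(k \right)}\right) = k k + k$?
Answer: $\frac{6 \sqrt{46417}}{7} \approx 184.67$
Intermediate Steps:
$s{\left(k \right)} = -8 + \frac{k}{7} + \frac{k^{2}}{7}$ ($s{\left(k \right)} = -8 + \frac{k k + k}{7} = -8 + \frac{k^{2} + k}{7} = -8 + \frac{k + k^{2}}{7} = -8 + \left(\frac{k}{7} + \frac{k^{2}}{7}\right) = -8 + \frac{k}{7} + \frac{k^{2}}{7}$)
$\sqrt{s{\left(-184 \right)} + 29300} = \sqrt{\left(-8 + \frac{1}{7} \left(-184\right) + \frac{\left(-184\right)^{2}}{7}\right) + 29300} = \sqrt{\left(-8 - \frac{184}{7} + \frac{1}{7} \cdot 33856\right) + 29300} = \sqrt{\left(-8 - \frac{184}{7} + \frac{33856}{7}\right) + 29300} = \sqrt{\frac{33616}{7} + 29300} = \sqrt{\frac{238716}{7}} = \frac{6 \sqrt{46417}}{7}$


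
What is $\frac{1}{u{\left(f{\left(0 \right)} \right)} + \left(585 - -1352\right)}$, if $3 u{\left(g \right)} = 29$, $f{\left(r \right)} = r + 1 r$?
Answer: $\frac{3}{5840} \approx 0.0005137$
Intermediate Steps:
$f{\left(r \right)} = 2 r$ ($f{\left(r \right)} = r + r = 2 r$)
$u{\left(g \right)} = \frac{29}{3}$ ($u{\left(g \right)} = \frac{1}{3} \cdot 29 = \frac{29}{3}$)
$\frac{1}{u{\left(f{\left(0 \right)} \right)} + \left(585 - -1352\right)} = \frac{1}{\frac{29}{3} + \left(585 - -1352\right)} = \frac{1}{\frac{29}{3} + \left(585 + 1352\right)} = \frac{1}{\frac{29}{3} + 1937} = \frac{1}{\frac{5840}{3}} = \frac{3}{5840}$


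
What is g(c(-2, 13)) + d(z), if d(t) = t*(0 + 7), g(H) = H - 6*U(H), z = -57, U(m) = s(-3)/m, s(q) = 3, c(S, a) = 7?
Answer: -2762/7 ≈ -394.57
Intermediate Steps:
U(m) = 3/m
g(H) = H - 18/H
d(t) = 7*t (d(t) = t*7 = 7*t)
g(c(-2, 13)) + d(z) = (7 - 18/7) + 7*(-57) = (7 - 18*⅐) - 399 = (7 - 18/7) - 399 = 31/7 - 399 = -2762/7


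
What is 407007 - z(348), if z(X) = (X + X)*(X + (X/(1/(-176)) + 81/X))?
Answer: 42793245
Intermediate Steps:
z(X) = 2*X*(-175*X + 81/X) (z(X) = (2*X)*(X + (X/(-1/176) + 81/X)) = (2*X)*(X + (X*(-176) + 81/X)) = (2*X)*(X + (-176*X + 81/X)) = (2*X)*(-175*X + 81/X) = 2*X*(-175*X + 81/X))
407007 - z(348) = 407007 - (162 - 350*348**2) = 407007 - (162 - 350*121104) = 407007 - (162 - 42386400) = 407007 - 1*(-42386238) = 407007 + 42386238 = 42793245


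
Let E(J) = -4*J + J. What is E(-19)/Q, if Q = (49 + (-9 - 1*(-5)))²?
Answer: 19/675 ≈ 0.028148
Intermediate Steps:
E(J) = -3*J
Q = 2025 (Q = (49 + (-9 + 5))² = (49 - 4)² = 45² = 2025)
E(-19)/Q = -3*(-19)/2025 = 57*(1/2025) = 19/675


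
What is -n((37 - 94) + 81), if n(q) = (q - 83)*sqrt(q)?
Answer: 118*sqrt(6) ≈ 289.04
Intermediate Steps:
n(q) = sqrt(q)*(-83 + q) (n(q) = (-83 + q)*sqrt(q) = sqrt(q)*(-83 + q))
-n((37 - 94) + 81) = -sqrt((37 - 94) + 81)*(-83 + ((37 - 94) + 81)) = -sqrt(-57 + 81)*(-83 + (-57 + 81)) = -sqrt(24)*(-83 + 24) = -2*sqrt(6)*(-59) = -(-118)*sqrt(6) = 118*sqrt(6)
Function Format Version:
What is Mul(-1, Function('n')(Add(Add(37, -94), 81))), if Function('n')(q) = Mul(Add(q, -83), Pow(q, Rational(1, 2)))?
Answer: Mul(118, Pow(6, Rational(1, 2))) ≈ 289.04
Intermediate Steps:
Function('n')(q) = Mul(Pow(q, Rational(1, 2)), Add(-83, q)) (Function('n')(q) = Mul(Add(-83, q), Pow(q, Rational(1, 2))) = Mul(Pow(q, Rational(1, 2)), Add(-83, q)))
Mul(-1, Function('n')(Add(Add(37, -94), 81))) = Mul(-1, Mul(Pow(Add(Add(37, -94), 81), Rational(1, 2)), Add(-83, Add(Add(37, -94), 81)))) = Mul(-1, Mul(Pow(Add(-57, 81), Rational(1, 2)), Add(-83, Add(-57, 81)))) = Mul(-1, Mul(Pow(24, Rational(1, 2)), Add(-83, 24))) = Mul(-1, Mul(Mul(2, Pow(6, Rational(1, 2))), -59)) = Mul(-1, Mul(-118, Pow(6, Rational(1, 2)))) = Mul(118, Pow(6, Rational(1, 2)))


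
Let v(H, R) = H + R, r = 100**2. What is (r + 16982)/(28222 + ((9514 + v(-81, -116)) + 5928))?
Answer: 8994/14489 ≈ 0.62075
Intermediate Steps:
r = 10000
(r + 16982)/(28222 + ((9514 + v(-81, -116)) + 5928)) = (10000 + 16982)/(28222 + ((9514 + (-81 - 116)) + 5928)) = 26982/(28222 + ((9514 - 197) + 5928)) = 26982/(28222 + (9317 + 5928)) = 26982/(28222 + 15245) = 26982/43467 = 26982*(1/43467) = 8994/14489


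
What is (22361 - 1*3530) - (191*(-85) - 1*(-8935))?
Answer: 26131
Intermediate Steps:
(22361 - 1*3530) - (191*(-85) - 1*(-8935)) = (22361 - 3530) - (-16235 + 8935) = 18831 - 1*(-7300) = 18831 + 7300 = 26131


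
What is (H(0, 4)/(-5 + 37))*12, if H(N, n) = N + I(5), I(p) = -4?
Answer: -3/2 ≈ -1.5000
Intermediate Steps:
H(N, n) = -4 + N (H(N, n) = N - 4 = -4 + N)
(H(0, 4)/(-5 + 37))*12 = ((-4 + 0)/(-5 + 37))*12 = -4/32*12 = -4*1/32*12 = -1/8*12 = -3/2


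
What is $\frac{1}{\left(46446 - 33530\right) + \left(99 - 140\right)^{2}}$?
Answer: $\frac{1}{14597} \approx 6.8507 \cdot 10^{-5}$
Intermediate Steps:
$\frac{1}{\left(46446 - 33530\right) + \left(99 - 140\right)^{2}} = \frac{1}{12916 + \left(-41\right)^{2}} = \frac{1}{12916 + 1681} = \frac{1}{14597}$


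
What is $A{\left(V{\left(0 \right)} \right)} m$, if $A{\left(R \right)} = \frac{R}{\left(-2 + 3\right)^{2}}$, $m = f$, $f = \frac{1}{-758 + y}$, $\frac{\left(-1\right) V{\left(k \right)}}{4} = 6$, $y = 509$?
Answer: $\frac{8}{83} \approx 0.096385$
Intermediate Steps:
$V{\left(k \right)} = -24$ ($V{\left(k \right)} = \left(-4\right) 6 = -24$)
$f = - \frac{1}{249}$ ($f = \frac{1}{-758 + 509} = \frac{1}{-249} = - \frac{1}{249} \approx -0.0040161$)
$m = - \frac{1}{249} \approx -0.0040161$
$A{\left(R \right)} = R$ ($A{\left(R \right)} = \frac{R}{1^{2}} = \frac{R}{1} = R 1 = R$)
$A{\left(V{\left(0 \right)} \right)} m = \left(-24\right) \left(- \frac{1}{249}\right) = \frac{8}{83}$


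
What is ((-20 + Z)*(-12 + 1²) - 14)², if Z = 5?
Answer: 22801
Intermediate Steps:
((-20 + Z)*(-12 + 1²) - 14)² = ((-20 + 5)*(-12 + 1²) - 14)² = (-15*(-12 + 1) - 14)² = (-15*(-11) - 14)² = (165 - 14)² = 151² = 22801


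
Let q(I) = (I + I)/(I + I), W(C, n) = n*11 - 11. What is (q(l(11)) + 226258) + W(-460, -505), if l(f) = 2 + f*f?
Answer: 220693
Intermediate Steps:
l(f) = 2 + f**2
W(C, n) = -11 + 11*n (W(C, n) = 11*n - 11 = -11 + 11*n)
q(I) = 1 (q(I) = (2*I)/((2*I)) = (2*I)*(1/(2*I)) = 1)
(q(l(11)) + 226258) + W(-460, -505) = (1 + 226258) + (-11 + 11*(-505)) = 226259 + (-11 - 5555) = 226259 - 5566 = 220693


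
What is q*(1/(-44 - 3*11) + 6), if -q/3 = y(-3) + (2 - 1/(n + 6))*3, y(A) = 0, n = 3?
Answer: -7837/77 ≈ -101.78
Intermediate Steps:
q = -17 (q = -3*(0 + (2 - 1/(3 + 6))*3) = -3*(0 + (2 - 1/9)*3) = -3*(0 + (17/9)*3) = -3*(0 + 17/3) = -3*17/3 = -17)
q*(1/(-44 - 3*11) + 6) = -17*(1/(-44 - 3*11) + 6) = -17*(1/(-44 - 33) + 6) = -17*(1/(-77) + 6) = -17*(-1/77 + 6) = -17*461/77 = -7837/77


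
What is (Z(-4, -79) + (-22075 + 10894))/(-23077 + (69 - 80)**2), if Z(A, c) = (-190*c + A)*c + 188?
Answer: 1196467/22956 ≈ 52.120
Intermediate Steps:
Z(A, c) = 188 + c*(A - 190*c) (Z(A, c) = (A - 190*c)*c + 188 = c*(A - 190*c) + 188 = 188 + c*(A - 190*c))
(Z(-4, -79) + (-22075 + 10894))/(-23077 + (69 - 80)**2) = ((188 - 190*(-79)**2 - 4*(-79)) + (-22075 + 10894))/(-23077 + (69 - 80)**2) = ((188 - 190*6241 + 316) - 11181)/(-23077 + (-11)**2) = ((188 - 1185790 + 316) - 11181)/(-23077 + 121) = (-1185286 - 11181)/(-22956) = -1196467*(-1/22956) = 1196467/22956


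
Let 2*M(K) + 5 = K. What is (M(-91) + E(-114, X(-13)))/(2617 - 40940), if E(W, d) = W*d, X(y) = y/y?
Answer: 162/38323 ≈ 0.0042272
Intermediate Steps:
M(K) = -5/2 + K/2
X(y) = 1
(M(-91) + E(-114, X(-13)))/(2617 - 40940) = ((-5/2 + (½)*(-91)) - 114*1)/(2617 - 40940) = ((-5/2 - 91/2) - 114)/(-38323) = (-48 - 114)*(-1/38323) = -162*(-1/38323) = 162/38323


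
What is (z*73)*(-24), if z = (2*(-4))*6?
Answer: 84096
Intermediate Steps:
z = -48 (z = -8*6 = -48)
(z*73)*(-24) = -48*73*(-24) = -3504*(-24) = 84096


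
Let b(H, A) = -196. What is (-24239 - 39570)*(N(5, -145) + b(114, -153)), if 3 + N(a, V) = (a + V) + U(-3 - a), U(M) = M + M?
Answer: 22652195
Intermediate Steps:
U(M) = 2*M
N(a, V) = -9 + V - a (N(a, V) = -3 + ((a + V) + 2*(-3 - a)) = -3 + ((V + a) + (-6 - 2*a)) = -3 + (-6 + V - a) = -9 + V - a)
(-24239 - 39570)*(N(5, -145) + b(114, -153)) = (-24239 - 39570)*((-9 - 145 - 1*5) - 196) = -63809*((-9 - 145 - 5) - 196) = -63809*(-159 - 196) = -63809*(-355) = 22652195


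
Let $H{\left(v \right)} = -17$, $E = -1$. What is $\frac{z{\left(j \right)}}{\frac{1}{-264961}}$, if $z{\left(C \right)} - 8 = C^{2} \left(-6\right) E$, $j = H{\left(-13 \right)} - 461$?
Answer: $-363238214432$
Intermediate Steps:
$j = -478$ ($j = -17 - 461 = -478$)
$z{\left(C \right)} = 8 + 6 C^{2}$ ($z{\left(C \right)} = 8 + C^{2} \left(-6\right) \left(-1\right) = 8 + - 6 C^{2} \left(-1\right) = 8 + 6 C^{2}$)
$\frac{z{\left(j \right)}}{\frac{1}{-264961}} = \frac{8 + 6 \left(-478\right)^{2}}{\frac{1}{-264961}} = \frac{8 + 6 \cdot 228484}{- \frac{1}{264961}} = \left(8 + 1370904\right) \left(-264961\right) = 1370912 \left(-264961\right) = -363238214432$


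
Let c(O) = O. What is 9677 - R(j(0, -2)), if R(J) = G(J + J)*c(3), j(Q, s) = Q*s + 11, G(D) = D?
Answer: 9611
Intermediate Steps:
j(Q, s) = 11 + Q*s
R(J) = 6*J (R(J) = (J + J)*3 = (2*J)*3 = 6*J)
9677 - R(j(0, -2)) = 9677 - 6*(11 + 0*(-2)) = 9677 - 6*(11 + 0) = 9677 - 6*11 = 9677 - 1*66 = 9677 - 66 = 9611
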